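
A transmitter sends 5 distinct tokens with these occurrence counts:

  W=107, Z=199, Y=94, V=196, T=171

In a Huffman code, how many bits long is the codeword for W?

3

Repeatedly merge the two smallest:
combine Y(94), W(107) → 201
combine T(171), V(196) → 367
combine Z(199), 201 → 400
combine 367, 400 → 767
The subtree containing W is merged 3 times, so code length = 3.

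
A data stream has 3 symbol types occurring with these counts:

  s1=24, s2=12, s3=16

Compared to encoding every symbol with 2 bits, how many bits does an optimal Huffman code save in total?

Fixed-length: 2 bits × 52 symbols = 104 bits.
Huffman merges:
s2(12) + s3(16) → 28
s1(24) + 28 → 52
Huffman total = 28 + 52 = 80 bits.
Saving = 104 − 80 = 24 bits.

24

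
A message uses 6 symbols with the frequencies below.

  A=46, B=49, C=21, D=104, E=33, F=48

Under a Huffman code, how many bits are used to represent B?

3

Build the tree from the bottom:
C(21) + E(33) → 54
A(46) + F(48) → 94
B(49) + 54 → 103
94 + 103 → 197
D(104) + 197 → 301
B's leaf is at depth 3, giving a 3-bit codeword.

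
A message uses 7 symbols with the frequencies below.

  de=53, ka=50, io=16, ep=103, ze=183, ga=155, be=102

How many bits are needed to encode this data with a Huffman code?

Merge the two smallest weights repeatedly:
io(16) + ka(50) → 66
de(53) + 66 → 119
be(102) + ep(103) → 205
119 + ga(155) → 274
ze(183) + 205 → 388
274 + 388 → 662
The encoded length is the sum of every internal node's weight: 66 + 119 + 205 + 274 + 388 + 662 = 1714 bits.

1714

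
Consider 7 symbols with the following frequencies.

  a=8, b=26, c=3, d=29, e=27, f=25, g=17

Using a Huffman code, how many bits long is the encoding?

360

Merge the two smallest weights repeatedly:
c(3) + a(8) → 11
11 + g(17) → 28
f(25) + b(26) → 51
e(27) + 28 → 55
d(29) + 51 → 80
55 + 80 → 135
Each symbol's bit-cost is frequency × depth; summing gives 360 bits (equivalently 11 + 28 + 51 + 55 + 80 + 135).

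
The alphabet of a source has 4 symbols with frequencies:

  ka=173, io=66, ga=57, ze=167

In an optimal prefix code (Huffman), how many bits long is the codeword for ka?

1

Repeatedly merge the two smallest:
combine ga(57), io(66) → 123
combine 123, ze(167) → 290
combine ka(173), 290 → 463
ka is merged only at the final step, so code length = 1.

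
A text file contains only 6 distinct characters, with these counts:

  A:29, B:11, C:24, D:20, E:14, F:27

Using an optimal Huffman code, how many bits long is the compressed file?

319

Build the Huffman tree bottom-up:
B(11) + E(14) → 25
D(20) + C(24) → 44
25 + F(27) → 52
A(29) + 44 → 73
52 + 73 → 125
The encoded length is the sum of every internal node's weight: 25 + 44 + 52 + 73 + 125 = 319 bits.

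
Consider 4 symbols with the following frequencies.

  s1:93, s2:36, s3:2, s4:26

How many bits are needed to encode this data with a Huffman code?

249

Build the Huffman tree bottom-up:
combine s3(2), s4(26) → 28
combine 28, s2(36) → 64
combine 64, s1(93) → 157
Total encoded bits = sum of merged weights = 28 + 64 + 157 = 249.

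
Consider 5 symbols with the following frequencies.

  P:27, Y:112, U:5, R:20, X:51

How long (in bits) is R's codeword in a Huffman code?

Repeatedly merge the two smallest:
merge U(5) and R(20): 25
merge 25 and P(27): 52
merge X(51) and 52: 103
merge 103 and Y(112): 215
R's leaf is at depth 4, giving a 4-bit codeword.

4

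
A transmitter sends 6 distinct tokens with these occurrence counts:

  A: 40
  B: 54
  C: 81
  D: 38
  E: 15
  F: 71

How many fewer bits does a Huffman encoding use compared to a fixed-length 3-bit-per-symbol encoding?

153

Fixed-length: 3 bits × 299 symbols = 897 bits.
Huffman merges:
combine E(15), D(38) → 53
combine A(40), 53 → 93
combine B(54), F(71) → 125
combine C(81), 93 → 174
combine 125, 174 → 299
Huffman total = 53 + 93 + 125 + 174 + 299 = 744 bits.
Saving = 897 − 744 = 153 bits.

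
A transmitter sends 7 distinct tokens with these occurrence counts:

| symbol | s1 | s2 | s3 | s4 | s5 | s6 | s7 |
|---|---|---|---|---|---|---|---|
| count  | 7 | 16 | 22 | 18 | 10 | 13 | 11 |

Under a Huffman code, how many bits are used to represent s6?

Repeatedly merge the two smallest:
merge s1(7) and s5(10): 17
merge s7(11) and s6(13): 24
merge s2(16) and 17: 33
merge s4(18) and s3(22): 40
merge 24 and 33: 57
merge 40 and 57: 97
s6's leaf is at depth 3, giving a 3-bit codeword.

3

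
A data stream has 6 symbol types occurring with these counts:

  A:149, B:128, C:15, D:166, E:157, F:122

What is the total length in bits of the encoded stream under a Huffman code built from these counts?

1876

Greedily combine the two least-frequent nodes:
combine C(15), F(122) → 137
combine B(128), 137 → 265
combine A(149), E(157) → 306
combine D(166), 265 → 431
combine 306, 431 → 737
Each symbol's bit-cost is frequency × depth; summing gives 1876 bits (equivalently 137 + 265 + 306 + 431 + 737).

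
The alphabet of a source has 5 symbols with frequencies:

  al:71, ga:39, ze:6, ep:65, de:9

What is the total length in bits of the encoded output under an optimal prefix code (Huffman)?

378

Build the Huffman tree bottom-up:
ze(6) + de(9) → 15
15 + ga(39) → 54
54 + ep(65) → 119
al(71) + 119 → 190
Each symbol's bit-cost is frequency × depth; summing gives 378 bits (equivalently 15 + 54 + 119 + 190).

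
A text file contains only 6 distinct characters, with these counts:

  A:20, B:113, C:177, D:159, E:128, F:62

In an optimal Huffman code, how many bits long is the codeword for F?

4

Build the tree from the bottom:
combine A(20), F(62) → 82
combine 82, B(113) → 195
combine E(128), D(159) → 287
combine C(177), 195 → 372
combine 287, 372 → 659
F's leaf is at depth 4, giving a 4-bit codeword.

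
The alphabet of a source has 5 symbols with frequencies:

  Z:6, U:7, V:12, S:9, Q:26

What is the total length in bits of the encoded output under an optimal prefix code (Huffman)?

128

Build the Huffman tree bottom-up:
merge Z(6) and U(7): 13
merge S(9) and V(12): 21
merge 13 and 21: 34
merge Q(26) and 34: 60
Each symbol's bit-cost is frequency × depth; summing gives 128 bits (equivalently 13 + 21 + 34 + 60).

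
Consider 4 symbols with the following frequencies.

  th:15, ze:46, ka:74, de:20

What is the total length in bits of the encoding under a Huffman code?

271

Build the Huffman tree bottom-up:
merge th(15) and de(20): 35
merge 35 and ze(46): 81
merge ka(74) and 81: 155
Total encoded bits = sum of merged weights = 35 + 81 + 155 = 271.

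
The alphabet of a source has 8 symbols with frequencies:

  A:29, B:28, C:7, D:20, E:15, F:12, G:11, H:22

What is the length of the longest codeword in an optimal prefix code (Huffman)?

Merge the two lowest-weight nodes at each step:
combine C(7), G(11) → 18
combine F(12), E(15) → 27
combine 18, D(20) → 38
combine H(22), 27 → 49
combine B(28), A(29) → 57
combine 38, 49 → 87
combine 57, 87 → 144
The rarest symbols sit at the bottom; the longest codeword is 4 bits.

4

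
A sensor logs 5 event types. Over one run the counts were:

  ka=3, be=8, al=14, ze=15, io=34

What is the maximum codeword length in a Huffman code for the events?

4

Merge the two lowest-weight nodes at each step:
combine ka(3), be(8) → 11
combine 11, al(14) → 25
combine ze(15), 25 → 40
combine io(34), 40 → 74
The rarest symbols sit at the bottom; the longest codeword is 4 bits.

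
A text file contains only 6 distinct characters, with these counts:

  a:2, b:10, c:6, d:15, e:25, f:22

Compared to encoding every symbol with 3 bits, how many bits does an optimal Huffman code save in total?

Fixed-length: 3 bits × 80 symbols = 240 bits.
Huffman merges:
combine a(2), c(6) → 8
combine 8, b(10) → 18
combine d(15), 18 → 33
combine f(22), e(25) → 47
combine 33, 47 → 80
Huffman total = 8 + 18 + 33 + 47 + 80 = 186 bits.
Saving = 240 − 186 = 54 bits.

54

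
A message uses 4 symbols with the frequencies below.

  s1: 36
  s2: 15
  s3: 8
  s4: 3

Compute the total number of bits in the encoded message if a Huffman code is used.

99

Merge the two smallest weights repeatedly:
merge s4(3) and s3(8): 11
merge 11 and s2(15): 26
merge 26 and s1(36): 62
Each symbol's bit-cost is frequency × depth; summing gives 99 bits (equivalently 11 + 26 + 62).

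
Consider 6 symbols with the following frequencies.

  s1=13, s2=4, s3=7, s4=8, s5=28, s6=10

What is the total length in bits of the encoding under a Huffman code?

165

Build the Huffman tree bottom-up:
merge s2(4) and s3(7): 11
merge s4(8) and s6(10): 18
merge 11 and s1(13): 24
merge 18 and 24: 42
merge s5(28) and 42: 70
Each symbol's bit-cost is frequency × depth; summing gives 165 bits (equivalently 11 + 18 + 24 + 42 + 70).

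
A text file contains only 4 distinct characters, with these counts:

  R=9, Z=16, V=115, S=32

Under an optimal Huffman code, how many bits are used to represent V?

Huffman merges, smallest pair first:
combine R(9), Z(16) → 25
combine 25, S(32) → 57
combine 57, V(115) → 172
V sits one level below the root: a 1-bit codeword.

1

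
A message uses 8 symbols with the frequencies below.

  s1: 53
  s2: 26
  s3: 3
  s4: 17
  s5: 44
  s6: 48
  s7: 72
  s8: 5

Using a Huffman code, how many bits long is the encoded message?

Build the Huffman tree bottom-up:
s3(3) + s8(5) → 8
8 + s4(17) → 25
25 + s2(26) → 51
s5(44) + s6(48) → 92
51 + s1(53) → 104
s7(72) + 92 → 164
104 + 164 → 268
The encoded length is the sum of every internal node's weight: 8 + 25 + 51 + 92 + 104 + 164 + 268 = 712 bits.

712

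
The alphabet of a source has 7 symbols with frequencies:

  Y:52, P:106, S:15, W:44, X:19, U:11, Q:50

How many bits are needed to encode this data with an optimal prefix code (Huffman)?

Greedily combine the two least-frequent nodes:
merge U(11) and S(15): 26
merge X(19) and 26: 45
merge W(44) and 45: 89
merge Q(50) and Y(52): 102
merge 89 and 102: 191
merge P(106) and 191: 297
Each symbol's bit-cost is frequency × depth; summing gives 750 bits (equivalently 26 + 45 + 89 + 102 + 191 + 297).

750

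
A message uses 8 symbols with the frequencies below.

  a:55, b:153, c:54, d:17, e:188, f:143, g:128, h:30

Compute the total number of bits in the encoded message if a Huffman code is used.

Greedily combine the two least-frequent nodes:
d(17) + h(30) → 47
47 + c(54) → 101
a(55) + 101 → 156
g(128) + f(143) → 271
b(153) + 156 → 309
e(188) + 271 → 459
309 + 459 → 768
The encoded length is the sum of every internal node's weight: 47 + 101 + 156 + 271 + 309 + 459 + 768 = 2111 bits.

2111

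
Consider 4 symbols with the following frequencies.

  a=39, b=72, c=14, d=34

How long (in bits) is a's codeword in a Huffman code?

Build the tree from the bottom:
combine c(14), d(34) → 48
combine a(39), 48 → 87
combine b(72), 87 → 159
a's leaf is at depth 2, giving a 2-bit codeword.

2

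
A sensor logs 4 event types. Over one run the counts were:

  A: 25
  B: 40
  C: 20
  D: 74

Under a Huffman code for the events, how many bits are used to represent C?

3

Huffman merges, smallest pair first:
merge C(20) and A(25): 45
merge B(40) and 45: 85
merge D(74) and 85: 159
C sits 3 levels below the root, so its codeword is 3 bits.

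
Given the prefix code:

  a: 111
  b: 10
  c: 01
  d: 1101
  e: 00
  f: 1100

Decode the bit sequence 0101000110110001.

Read left to right; each codeword is recognised as soon as it completes (prefix code):
  01→c | 01→c | 00→e | 01→c | 10→b | 1100→f | 01→c
Decoded message: ccecbfc

ccecbfc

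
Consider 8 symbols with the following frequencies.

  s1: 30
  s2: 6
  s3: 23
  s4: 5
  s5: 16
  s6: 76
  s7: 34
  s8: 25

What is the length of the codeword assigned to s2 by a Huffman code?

Huffman merges, smallest pair first:
combine s4(5), s2(6) → 11
combine 11, s5(16) → 27
combine s3(23), s8(25) → 48
combine 27, s1(30) → 57
combine s7(34), 48 → 82
combine 57, s6(76) → 133
combine 82, 133 → 215
The subtree containing s2 is merged 5 times, so code length = 5.

5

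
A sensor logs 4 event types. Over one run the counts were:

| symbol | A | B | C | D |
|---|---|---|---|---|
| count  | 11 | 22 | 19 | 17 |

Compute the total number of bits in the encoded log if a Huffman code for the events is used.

Merge the two smallest weights repeatedly:
merge A(11) and D(17): 28
merge C(19) and B(22): 41
merge 28 and 41: 69
Total encoded bits = sum of merged weights = 28 + 41 + 69 = 138.

138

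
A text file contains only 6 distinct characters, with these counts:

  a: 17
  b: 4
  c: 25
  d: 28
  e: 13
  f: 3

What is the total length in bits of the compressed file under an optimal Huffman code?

Greedily combine the two least-frequent nodes:
combine f(3), b(4) → 7
combine 7, e(13) → 20
combine a(17), 20 → 37
combine c(25), d(28) → 53
combine 37, 53 → 90
Total encoded bits = sum of merged weights = 7 + 20 + 37 + 53 + 90 = 207.

207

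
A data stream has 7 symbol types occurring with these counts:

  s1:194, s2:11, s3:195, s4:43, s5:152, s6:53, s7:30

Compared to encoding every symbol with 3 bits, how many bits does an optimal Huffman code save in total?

Fixed-length: 3 bits × 678 symbols = 2034 bits.
Huffman merges:
merge s2(11) and s7(30): 41
merge 41 and s4(43): 84
merge s6(53) and 84: 137
merge 137 and s5(152): 289
merge s1(194) and s3(195): 389
merge 289 and 389: 678
Huffman total = 41 + 84 + 137 + 289 + 389 + 678 = 1618 bits.
Saving = 2034 − 1618 = 416 bits.

416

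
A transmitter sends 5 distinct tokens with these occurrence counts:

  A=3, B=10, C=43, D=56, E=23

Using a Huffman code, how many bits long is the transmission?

263

Build the Huffman tree bottom-up:
merge A(3) and B(10): 13
merge 13 and E(23): 36
merge 36 and C(43): 79
merge D(56) and 79: 135
The encoded length is the sum of every internal node's weight: 13 + 36 + 79 + 135 = 263 bits.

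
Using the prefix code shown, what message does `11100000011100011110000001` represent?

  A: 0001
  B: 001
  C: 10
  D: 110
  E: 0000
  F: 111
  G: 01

Read left to right; each codeword is recognised as soon as it completes (prefix code):
  111→F | 0000→E | 001→B | 110→D | 001→B | 111→F | 0000→E | 001→B
Decoded message: FEBDBFEB

FEBDBFEB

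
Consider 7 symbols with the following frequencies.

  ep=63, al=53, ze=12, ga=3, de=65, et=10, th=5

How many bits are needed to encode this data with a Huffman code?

478

Merge the two smallest weights repeatedly:
ga(3) + th(5) → 8
8 + et(10) → 18
ze(12) + 18 → 30
30 + al(53) → 83
ep(63) + de(65) → 128
83 + 128 → 211
The encoded length is the sum of every internal node's weight: 8 + 18 + 30 + 83 + 128 + 211 = 478 bits.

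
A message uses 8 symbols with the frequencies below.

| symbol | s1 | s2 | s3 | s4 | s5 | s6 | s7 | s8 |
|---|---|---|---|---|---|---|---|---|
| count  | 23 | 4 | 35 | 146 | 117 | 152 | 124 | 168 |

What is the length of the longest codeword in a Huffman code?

Merge the two lowest-weight nodes at each step:
s2(4) + s1(23) → 27
27 + s3(35) → 62
62 + s5(117) → 179
s7(124) + s4(146) → 270
s6(152) + s8(168) → 320
179 + 270 → 449
320 + 449 → 769
The rarest symbols sit at the bottom; the longest codeword is 5 bits.

5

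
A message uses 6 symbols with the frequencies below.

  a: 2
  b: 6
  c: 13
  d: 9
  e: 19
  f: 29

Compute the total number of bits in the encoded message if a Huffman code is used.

181

Greedily combine the two least-frequent nodes:
a(2) + b(6) → 8
8 + d(9) → 17
c(13) + 17 → 30
e(19) + f(29) → 48
30 + 48 → 78
Total encoded bits = sum of merged weights = 8 + 17 + 30 + 48 + 78 = 181.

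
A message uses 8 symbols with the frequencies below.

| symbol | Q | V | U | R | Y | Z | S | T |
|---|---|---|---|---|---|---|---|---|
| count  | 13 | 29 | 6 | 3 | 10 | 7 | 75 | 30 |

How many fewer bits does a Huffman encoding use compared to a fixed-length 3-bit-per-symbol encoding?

Fixed-length: 3 bits × 173 symbols = 519 bits.
Huffman merges:
combine R(3), U(6) → 9
combine Z(7), 9 → 16
combine Y(10), Q(13) → 23
combine 16, 23 → 39
combine V(29), T(30) → 59
combine 39, 59 → 98
combine S(75), 98 → 173
Huffman total = 9 + 16 + 23 + 39 + 59 + 98 + 173 = 417 bits.
Saving = 519 − 417 = 102 bits.

102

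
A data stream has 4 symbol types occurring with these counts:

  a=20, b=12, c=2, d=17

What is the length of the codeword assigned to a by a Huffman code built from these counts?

1

Huffman merges, smallest pair first:
combine c(2), b(12) → 14
combine 14, d(17) → 31
combine a(20), 31 → 51
a sits one level below the root: a 1-bit codeword.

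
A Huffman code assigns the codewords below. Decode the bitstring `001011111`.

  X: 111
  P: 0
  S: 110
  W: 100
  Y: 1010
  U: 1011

Read left to right; each codeword is recognised as soon as it completes (prefix code):
  0→P | 0→P | 1011→U | 111→X
Decoded message: PPUX

PPUX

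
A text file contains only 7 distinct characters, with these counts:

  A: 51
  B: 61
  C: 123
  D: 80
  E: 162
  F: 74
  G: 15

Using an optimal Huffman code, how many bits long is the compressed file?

Greedily combine the two least-frequent nodes:
merge G(15) and A(51): 66
merge B(61) and 66: 127
merge F(74) and D(80): 154
merge C(123) and 127: 250
merge 154 and E(162): 316
merge 250 and 316: 566
Total encoded bits = sum of merged weights = 66 + 127 + 154 + 250 + 316 + 566 = 1479.

1479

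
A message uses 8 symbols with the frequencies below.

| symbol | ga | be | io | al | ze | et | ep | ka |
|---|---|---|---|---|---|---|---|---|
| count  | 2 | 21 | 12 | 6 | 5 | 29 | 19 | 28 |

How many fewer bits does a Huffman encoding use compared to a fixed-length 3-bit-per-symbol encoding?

37

Fixed-length: 3 bits × 122 symbols = 366 bits.
Huffman merges:
merge ga(2) and ze(5): 7
merge al(6) and 7: 13
merge io(12) and 13: 25
merge ep(19) and be(21): 40
merge 25 and ka(28): 53
merge et(29) and 40: 69
merge 53 and 69: 122
Huffman total = 7 + 13 + 25 + 40 + 53 + 69 + 122 = 329 bits.
Saving = 366 − 329 = 37 bits.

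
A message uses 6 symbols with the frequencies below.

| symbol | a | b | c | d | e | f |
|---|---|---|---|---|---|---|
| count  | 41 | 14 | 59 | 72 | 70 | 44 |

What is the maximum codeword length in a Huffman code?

Merge the two lowest-weight nodes at each step:
combine b(14), a(41) → 55
combine f(44), 55 → 99
combine c(59), e(70) → 129
combine d(72), 99 → 171
combine 129, 171 → 300
Maximum depth reached is 4.

4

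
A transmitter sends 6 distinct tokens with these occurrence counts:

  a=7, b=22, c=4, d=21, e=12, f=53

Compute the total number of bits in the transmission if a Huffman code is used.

262

Merge the two smallest weights repeatedly:
c(4) + a(7) → 11
11 + e(12) → 23
d(21) + b(22) → 43
23 + 43 → 66
f(53) + 66 → 119
The encoded length is the sum of every internal node's weight: 11 + 23 + 43 + 66 + 119 = 262 bits.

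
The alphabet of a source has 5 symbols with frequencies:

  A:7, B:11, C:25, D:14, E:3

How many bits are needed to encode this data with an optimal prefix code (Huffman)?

126

Build the Huffman tree bottom-up:
E(3) + A(7) → 10
10 + B(11) → 21
D(14) + 21 → 35
C(25) + 35 → 60
The encoded length is the sum of every internal node's weight: 10 + 21 + 35 + 60 = 126 bits.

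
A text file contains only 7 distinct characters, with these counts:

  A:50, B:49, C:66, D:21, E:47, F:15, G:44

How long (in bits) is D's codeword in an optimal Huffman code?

Repeatedly merge the two smallest:
merge F(15) and D(21): 36
merge 36 and G(44): 80
merge E(47) and B(49): 96
merge A(50) and C(66): 116
merge 80 and 96: 176
merge 116 and 176: 292
The subtree containing D is merged 4 times, so code length = 4.

4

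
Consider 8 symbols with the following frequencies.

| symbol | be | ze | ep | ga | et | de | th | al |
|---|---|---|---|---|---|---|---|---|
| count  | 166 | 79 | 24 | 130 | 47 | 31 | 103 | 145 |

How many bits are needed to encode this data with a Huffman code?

2021

Merge the two smallest weights repeatedly:
combine ep(24), de(31) → 55
combine et(47), 55 → 102
combine ze(79), 102 → 181
combine th(103), ga(130) → 233
combine al(145), be(166) → 311
combine 181, 233 → 414
combine 311, 414 → 725
The encoded length is the sum of every internal node's weight: 55 + 102 + 181 + 233 + 311 + 414 + 725 = 2021 bits.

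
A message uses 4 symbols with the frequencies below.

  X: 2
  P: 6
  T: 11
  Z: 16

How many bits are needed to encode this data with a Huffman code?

62

Build the Huffman tree bottom-up:
combine X(2), P(6) → 8
combine 8, T(11) → 19
combine Z(16), 19 → 35
Total encoded bits = sum of merged weights = 8 + 19 + 35 = 62.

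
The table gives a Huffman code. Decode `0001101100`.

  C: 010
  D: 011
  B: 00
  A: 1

Read left to right; each codeword is recognised as soon as it completes (prefix code):
  00→B | 011→D | 011→D | 00→B
Decoded message: BDDB

BDDB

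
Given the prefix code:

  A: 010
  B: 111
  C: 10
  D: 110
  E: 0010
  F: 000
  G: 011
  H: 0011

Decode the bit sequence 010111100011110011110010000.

ABCHDGDAF

Read left to right; each codeword is recognised as soon as it completes (prefix code):
  010→A | 111→B | 10→C | 0011→H | 110→D | 011→G | 110→D | 010→A | 000→F
Decoded message: ABCHDGDAF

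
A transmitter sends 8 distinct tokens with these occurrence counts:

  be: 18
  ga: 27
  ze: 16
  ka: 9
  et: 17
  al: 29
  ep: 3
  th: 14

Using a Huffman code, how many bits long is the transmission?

Build the Huffman tree bottom-up:
ep(3) + ka(9) → 12
12 + th(14) → 26
ze(16) + et(17) → 33
be(18) + 26 → 44
ga(27) + al(29) → 56
33 + 44 → 77
56 + 77 → 133
Total encoded bits = sum of merged weights = 12 + 26 + 33 + 44 + 56 + 77 + 133 = 381.

381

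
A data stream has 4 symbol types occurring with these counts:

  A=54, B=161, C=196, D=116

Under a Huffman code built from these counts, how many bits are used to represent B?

Build the tree from the bottom:
merge A(54) and D(116): 170
merge B(161) and 170: 331
merge C(196) and 331: 527
B's leaf is at depth 2, giving a 2-bit codeword.

2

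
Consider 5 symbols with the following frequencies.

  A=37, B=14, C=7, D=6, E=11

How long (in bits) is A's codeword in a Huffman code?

Build the tree from the bottom:
D(6) + C(7) → 13
E(11) + 13 → 24
B(14) + 24 → 38
A(37) + 38 → 75
A is merged only at the final step, so code length = 1.

1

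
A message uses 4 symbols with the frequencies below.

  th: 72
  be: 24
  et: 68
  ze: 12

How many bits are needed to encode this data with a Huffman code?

Greedily combine the two least-frequent nodes:
ze(12) + be(24) → 36
36 + et(68) → 104
th(72) + 104 → 176
Each symbol's bit-cost is frequency × depth; summing gives 316 bits (equivalently 36 + 104 + 176).

316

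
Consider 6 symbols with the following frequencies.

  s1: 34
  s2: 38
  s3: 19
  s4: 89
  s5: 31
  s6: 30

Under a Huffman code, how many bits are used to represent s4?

Repeatedly merge the two smallest:
s3(19) + s6(30) → 49
s5(31) + s1(34) → 65
s2(38) + 49 → 87
65 + 87 → 152
s4(89) + 152 → 241
s4 sits one level below the root: a 1-bit codeword.

1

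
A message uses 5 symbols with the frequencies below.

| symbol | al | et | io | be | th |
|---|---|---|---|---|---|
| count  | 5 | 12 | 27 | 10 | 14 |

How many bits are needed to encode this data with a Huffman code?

Merge the two smallest weights repeatedly:
al(5) + be(10) → 15
et(12) + th(14) → 26
15 + 26 → 41
io(27) + 41 → 68
Each symbol's bit-cost is frequency × depth; summing gives 150 bits (equivalently 15 + 26 + 41 + 68).

150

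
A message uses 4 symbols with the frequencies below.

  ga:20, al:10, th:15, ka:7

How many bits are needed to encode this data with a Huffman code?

101

Greedily combine the two least-frequent nodes:
ka(7) + al(10) → 17
th(15) + 17 → 32
ga(20) + 32 → 52
Total encoded bits = sum of merged weights = 17 + 32 + 52 = 101.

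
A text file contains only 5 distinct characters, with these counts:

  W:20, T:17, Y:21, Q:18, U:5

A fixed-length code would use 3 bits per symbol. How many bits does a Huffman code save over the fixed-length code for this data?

59

Fixed-length: 3 bits × 81 symbols = 243 bits.
Huffman merges:
merge U(5) and T(17): 22
merge Q(18) and W(20): 38
merge Y(21) and 22: 43
merge 38 and 43: 81
Huffman total = 22 + 38 + 43 + 81 = 184 bits.
Saving = 243 − 184 = 59 bits.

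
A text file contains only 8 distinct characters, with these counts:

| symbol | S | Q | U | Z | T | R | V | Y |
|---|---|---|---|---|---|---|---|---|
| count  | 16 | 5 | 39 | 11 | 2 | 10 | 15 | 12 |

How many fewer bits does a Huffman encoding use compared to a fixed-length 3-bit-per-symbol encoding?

32

Fixed-length: 3 bits × 110 symbols = 330 bits.
Huffman merges:
merge T(2) and Q(5): 7
merge 7 and R(10): 17
merge Z(11) and Y(12): 23
merge V(15) and S(16): 31
merge 17 and 23: 40
merge 31 and U(39): 70
merge 40 and 70: 110
Huffman total = 7 + 17 + 23 + 31 + 40 + 70 + 110 = 298 bits.
Saving = 330 − 298 = 32 bits.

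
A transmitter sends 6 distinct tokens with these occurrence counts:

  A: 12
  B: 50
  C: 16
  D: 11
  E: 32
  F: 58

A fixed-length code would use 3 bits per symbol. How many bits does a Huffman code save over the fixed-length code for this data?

117

Fixed-length: 3 bits × 179 symbols = 537 bits.
Huffman merges:
D(11) + A(12) → 23
C(16) + 23 → 39
E(32) + 39 → 71
B(50) + F(58) → 108
71 + 108 → 179
Huffman total = 23 + 39 + 71 + 108 + 179 = 420 bits.
Saving = 537 − 420 = 117 bits.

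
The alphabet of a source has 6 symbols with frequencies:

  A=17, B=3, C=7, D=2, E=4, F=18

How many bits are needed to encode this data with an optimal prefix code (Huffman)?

Merge the two smallest weights repeatedly:
merge D(2) and B(3): 5
merge E(4) and 5: 9
merge C(7) and 9: 16
merge 16 and A(17): 33
merge F(18) and 33: 51
The encoded length is the sum of every internal node's weight: 5 + 9 + 16 + 33 + 51 = 114 bits.

114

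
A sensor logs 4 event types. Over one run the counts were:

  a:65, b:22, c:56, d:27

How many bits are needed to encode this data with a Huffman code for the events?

Greedily combine the two least-frequent nodes:
merge b(22) and d(27): 49
merge 49 and c(56): 105
merge a(65) and 105: 170
Each symbol's bit-cost is frequency × depth; summing gives 324 bits (equivalently 49 + 105 + 170).

324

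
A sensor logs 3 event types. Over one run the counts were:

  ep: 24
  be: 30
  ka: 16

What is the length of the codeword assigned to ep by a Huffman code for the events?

2

Repeatedly merge the two smallest:
merge ka(16) and ep(24): 40
merge be(30) and 40: 70
The subtree containing ep is merged 2 times, so code length = 2.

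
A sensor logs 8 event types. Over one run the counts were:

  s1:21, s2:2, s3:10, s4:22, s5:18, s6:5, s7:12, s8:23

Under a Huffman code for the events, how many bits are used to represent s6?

Build the tree from the bottom:
merge s2(2) and s6(5): 7
merge 7 and s3(10): 17
merge s7(12) and 17: 29
merge s5(18) and s1(21): 39
merge s4(22) and s8(23): 45
merge 29 and 39: 68
merge 45 and 68: 113
s6 sits 5 levels below the root, so its codeword is 5 bits.

5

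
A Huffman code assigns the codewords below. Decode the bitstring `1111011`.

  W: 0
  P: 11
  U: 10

PPWP

Read left to right; each codeword is recognised as soon as it completes (prefix code):
  11→P | 11→P | 0→W | 11→P
Decoded message: PPWP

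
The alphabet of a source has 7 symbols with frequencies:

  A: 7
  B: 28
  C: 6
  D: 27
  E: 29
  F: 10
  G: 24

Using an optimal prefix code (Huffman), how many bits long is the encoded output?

Build the Huffman tree bottom-up:
merge C(6) and A(7): 13
merge F(10) and 13: 23
merge 23 and G(24): 47
merge D(27) and B(28): 55
merge E(29) and 47: 76
merge 55 and 76: 131
Each symbol's bit-cost is frequency × depth; summing gives 345 bits (equivalently 13 + 23 + 47 + 55 + 76 + 131).

345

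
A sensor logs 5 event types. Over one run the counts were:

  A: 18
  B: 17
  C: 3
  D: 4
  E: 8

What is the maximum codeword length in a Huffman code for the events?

4

Merge the two lowest-weight nodes at each step:
combine C(3), D(4) → 7
combine 7, E(8) → 15
combine 15, B(17) → 32
combine A(18), 32 → 50
The first pair merged (C, D) ends up deepest, at depth 4.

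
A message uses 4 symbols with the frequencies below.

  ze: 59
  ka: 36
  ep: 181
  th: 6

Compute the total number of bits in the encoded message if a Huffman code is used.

425

Merge the two smallest weights repeatedly:
merge th(6) and ka(36): 42
merge 42 and ze(59): 101
merge 101 and ep(181): 282
Total encoded bits = sum of merged weights = 42 + 101 + 282 = 425.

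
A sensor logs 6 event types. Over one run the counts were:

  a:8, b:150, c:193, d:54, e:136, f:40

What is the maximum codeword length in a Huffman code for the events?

Merge the two lowest-weight nodes at each step:
combine a(8), f(40) → 48
combine 48, d(54) → 102
combine 102, e(136) → 238
combine b(150), c(193) → 343
combine 238, 343 → 581
The rarest symbols sit at the bottom; the longest codeword is 4 bits.

4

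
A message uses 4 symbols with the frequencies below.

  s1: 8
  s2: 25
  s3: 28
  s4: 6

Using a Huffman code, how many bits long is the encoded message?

120

Merge the two smallest weights repeatedly:
s4(6) + s1(8) → 14
14 + s2(25) → 39
s3(28) + 39 → 67
Total encoded bits = sum of merged weights = 14 + 39 + 67 = 120.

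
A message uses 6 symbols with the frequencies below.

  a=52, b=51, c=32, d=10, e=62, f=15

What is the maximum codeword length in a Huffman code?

4

Merge the two lowest-weight nodes at each step:
d(10) + f(15) → 25
25 + c(32) → 57
b(51) + a(52) → 103
57 + e(62) → 119
103 + 119 → 222
The first pair merged (d, f) ends up deepest, at depth 4.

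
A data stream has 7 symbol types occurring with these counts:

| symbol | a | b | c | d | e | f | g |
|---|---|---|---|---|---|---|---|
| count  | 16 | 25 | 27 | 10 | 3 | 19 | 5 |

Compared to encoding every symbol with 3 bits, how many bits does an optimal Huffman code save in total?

Fixed-length: 3 bits × 105 symbols = 315 bits.
Huffman merges:
e(3) + g(5) → 8
8 + d(10) → 18
a(16) + 18 → 34
f(19) + b(25) → 44
c(27) + 34 → 61
44 + 61 → 105
Huffman total = 8 + 18 + 34 + 44 + 61 + 105 = 270 bits.
Saving = 315 − 270 = 45 bits.

45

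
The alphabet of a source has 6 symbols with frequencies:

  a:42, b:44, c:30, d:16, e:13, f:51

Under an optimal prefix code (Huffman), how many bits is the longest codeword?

4

Merge the two lowest-weight nodes at each step:
merge e(13) and d(16): 29
merge 29 and c(30): 59
merge a(42) and b(44): 86
merge f(51) and 59: 110
merge 86 and 110: 196
The rarest symbols sit at the bottom; the longest codeword is 4 bits.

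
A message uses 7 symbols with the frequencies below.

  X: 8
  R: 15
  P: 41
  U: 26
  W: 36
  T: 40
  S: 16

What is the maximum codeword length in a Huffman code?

4

Merge the two lowest-weight nodes at each step:
merge X(8) and R(15): 23
merge S(16) and 23: 39
merge U(26) and W(36): 62
merge 39 and T(40): 79
merge P(41) and 62: 103
merge 79 and 103: 182
The first pair merged (X, R) ends up deepest, at depth 4.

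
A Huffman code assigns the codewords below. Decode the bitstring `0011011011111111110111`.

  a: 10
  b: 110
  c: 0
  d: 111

Read left to right; each codeword is recognised as soon as it completes (prefix code):
  0→c | 0→c | 110→b | 110→b | 111→d | 111→d | 111→d | 10→a | 111→d
Decoded message: ccbbdddad

ccbbdddad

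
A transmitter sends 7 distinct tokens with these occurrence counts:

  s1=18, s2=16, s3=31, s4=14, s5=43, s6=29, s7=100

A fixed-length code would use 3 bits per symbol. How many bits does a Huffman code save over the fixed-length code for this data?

Fixed-length: 3 bits × 251 symbols = 753 bits.
Huffman merges:
s4(14) + s2(16) → 30
s1(18) + s6(29) → 47
30 + s3(31) → 61
s5(43) + 47 → 90
61 + 90 → 151
s7(100) + 151 → 251
Huffman total = 30 + 47 + 61 + 90 + 151 + 251 = 630 bits.
Saving = 753 − 630 = 123 bits.

123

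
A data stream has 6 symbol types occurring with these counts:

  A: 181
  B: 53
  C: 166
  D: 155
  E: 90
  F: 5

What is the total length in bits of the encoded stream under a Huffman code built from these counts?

1506

Build the Huffman tree bottom-up:
combine F(5), B(53) → 58
combine 58, E(90) → 148
combine 148, D(155) → 303
combine C(166), A(181) → 347
combine 303, 347 → 650
Total encoded bits = sum of merged weights = 58 + 148 + 303 + 347 + 650 = 1506.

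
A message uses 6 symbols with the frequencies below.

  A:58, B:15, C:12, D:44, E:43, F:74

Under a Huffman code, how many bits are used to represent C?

Repeatedly merge the two smallest:
combine C(12), B(15) → 27
combine 27, E(43) → 70
combine D(44), A(58) → 102
combine 70, F(74) → 144
combine 102, 144 → 246
The subtree containing C is merged 4 times, so code length = 4.

4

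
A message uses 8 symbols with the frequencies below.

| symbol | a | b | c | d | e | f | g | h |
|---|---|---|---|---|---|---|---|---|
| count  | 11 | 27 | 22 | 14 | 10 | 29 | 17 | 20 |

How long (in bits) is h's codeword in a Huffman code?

3

Huffman merges, smallest pair first:
merge e(10) and a(11): 21
merge d(14) and g(17): 31
merge h(20) and 21: 41
merge c(22) and b(27): 49
merge f(29) and 31: 60
merge 41 and 49: 90
merge 60 and 90: 150
h's leaf is at depth 3, giving a 3-bit codeword.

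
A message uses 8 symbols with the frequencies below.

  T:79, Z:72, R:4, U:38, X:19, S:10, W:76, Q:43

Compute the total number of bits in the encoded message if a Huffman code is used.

Build the Huffman tree bottom-up:
combine R(4), S(10) → 14
combine 14, X(19) → 33
combine 33, U(38) → 71
combine Q(43), 71 → 114
combine Z(72), W(76) → 148
combine T(79), 114 → 193
combine 148, 193 → 341
Each symbol's bit-cost is frequency × depth; summing gives 914 bits (equivalently 14 + 33 + 71 + 114 + 148 + 193 + 341).

914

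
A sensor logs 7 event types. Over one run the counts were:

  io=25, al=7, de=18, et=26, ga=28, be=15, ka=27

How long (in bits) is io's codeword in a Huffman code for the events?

3

Huffman merges, smallest pair first:
merge al(7) and be(15): 22
merge de(18) and 22: 40
merge io(25) and et(26): 51
merge ka(27) and ga(28): 55
merge 40 and 51: 91
merge 55 and 91: 146
The subtree containing io is merged 3 times, so code length = 3.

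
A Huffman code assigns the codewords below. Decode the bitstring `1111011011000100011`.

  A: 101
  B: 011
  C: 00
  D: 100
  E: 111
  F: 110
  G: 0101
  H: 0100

Read left to right; each codeword is recognised as soon as it completes (prefix code):
  111→E | 101→A | 101→A | 100→D | 0100→H | 011→B
Decoded message: EAADHB

EAADHB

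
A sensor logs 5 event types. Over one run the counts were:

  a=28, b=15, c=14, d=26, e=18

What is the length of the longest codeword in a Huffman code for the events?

3

Merge the two lowest-weight nodes at each step:
merge c(14) and b(15): 29
merge e(18) and d(26): 44
merge a(28) and 29: 57
merge 44 and 57: 101
The rarest symbols sit at the bottom; the longest codeword is 3 bits.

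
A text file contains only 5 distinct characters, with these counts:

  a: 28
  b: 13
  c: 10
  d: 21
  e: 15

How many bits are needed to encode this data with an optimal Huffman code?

197

Greedily combine the two least-frequent nodes:
c(10) + b(13) → 23
e(15) + d(21) → 36
23 + a(28) → 51
36 + 51 → 87
The encoded length is the sum of every internal node's weight: 23 + 36 + 51 + 87 = 197 bits.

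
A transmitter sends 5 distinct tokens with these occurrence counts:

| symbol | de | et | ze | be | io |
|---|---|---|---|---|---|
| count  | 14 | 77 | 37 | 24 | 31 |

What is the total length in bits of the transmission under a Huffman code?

395

Build the Huffman tree bottom-up:
merge de(14) and be(24): 38
merge io(31) and ze(37): 68
merge 38 and 68: 106
merge et(77) and 106: 183
Each symbol's bit-cost is frequency × depth; summing gives 395 bits (equivalently 38 + 68 + 106 + 183).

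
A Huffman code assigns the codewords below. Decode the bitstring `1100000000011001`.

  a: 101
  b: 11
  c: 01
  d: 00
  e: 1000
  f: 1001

Read left to right; each codeword is recognised as soon as it completes (prefix code):
  11→b | 00→d | 00→d | 00→d | 00→d | 01→c | 1001→f
Decoded message: bddddcf

bddddcf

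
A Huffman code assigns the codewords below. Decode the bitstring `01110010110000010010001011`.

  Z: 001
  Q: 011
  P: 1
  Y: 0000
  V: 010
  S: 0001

Read left to right; each codeword is recognised as soon as it completes (prefix code):
  011→Q | 1→P | 001→Z | 011→Q | 0000→Y | 010→V | 010→V | 001→Z | 011→Q
Decoded message: QPZQYVVZQ

QPZQYVVZQ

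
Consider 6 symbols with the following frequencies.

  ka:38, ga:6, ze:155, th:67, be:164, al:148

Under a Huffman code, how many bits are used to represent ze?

2

Build the tree from the bottom:
combine ga(6), ka(38) → 44
combine 44, th(67) → 111
combine 111, al(148) → 259
combine ze(155), be(164) → 319
combine 259, 319 → 578
ze sits 2 levels below the root, so its codeword is 2 bits.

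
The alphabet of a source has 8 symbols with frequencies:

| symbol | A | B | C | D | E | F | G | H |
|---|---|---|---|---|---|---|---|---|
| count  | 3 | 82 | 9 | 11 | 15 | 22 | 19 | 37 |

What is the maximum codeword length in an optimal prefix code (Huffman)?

5

Merge the two lowest-weight nodes at each step:
A(3) + C(9) → 12
D(11) + 12 → 23
E(15) + G(19) → 34
F(22) + 23 → 45
34 + H(37) → 71
45 + 71 → 116
B(82) + 116 → 198
Maximum depth reached is 5.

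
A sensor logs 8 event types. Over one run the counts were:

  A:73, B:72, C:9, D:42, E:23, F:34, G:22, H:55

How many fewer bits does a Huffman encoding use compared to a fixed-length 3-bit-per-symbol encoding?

Fixed-length: 3 bits × 330 symbols = 990 bits.
Huffman merges:
merge C(9) and G(22): 31
merge E(23) and 31: 54
merge F(34) and D(42): 76
merge 54 and H(55): 109
merge B(72) and A(73): 145
merge 76 and 109: 185
merge 145 and 185: 330
Huffman total = 31 + 54 + 76 + 109 + 145 + 185 + 330 = 930 bits.
Saving = 990 − 930 = 60 bits.

60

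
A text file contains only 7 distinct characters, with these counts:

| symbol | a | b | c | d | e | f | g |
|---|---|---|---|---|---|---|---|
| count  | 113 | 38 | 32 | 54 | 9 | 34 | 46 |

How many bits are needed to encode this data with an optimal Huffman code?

852

Build the Huffman tree bottom-up:
e(9) + c(32) → 41
f(34) + b(38) → 72
41 + g(46) → 87
d(54) + 72 → 126
87 + a(113) → 200
126 + 200 → 326
Total encoded bits = sum of merged weights = 41 + 72 + 87 + 126 + 200 + 326 = 852.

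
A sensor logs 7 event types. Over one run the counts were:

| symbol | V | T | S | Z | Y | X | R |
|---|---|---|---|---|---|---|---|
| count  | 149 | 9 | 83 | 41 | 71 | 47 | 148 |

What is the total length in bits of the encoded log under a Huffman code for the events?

1397

Merge the two smallest weights repeatedly:
T(9) + Z(41) → 50
X(47) + 50 → 97
Y(71) + S(83) → 154
97 + R(148) → 245
V(149) + 154 → 303
245 + 303 → 548
Total encoded bits = sum of merged weights = 50 + 97 + 154 + 245 + 303 + 548 = 1397.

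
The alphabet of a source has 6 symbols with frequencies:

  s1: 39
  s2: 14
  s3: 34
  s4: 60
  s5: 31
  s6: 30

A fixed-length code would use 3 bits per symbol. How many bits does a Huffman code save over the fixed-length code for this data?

99

Fixed-length: 3 bits × 208 symbols = 624 bits.
Huffman merges:
combine s2(14), s6(30) → 44
combine s5(31), s3(34) → 65
combine s1(39), 44 → 83
combine s4(60), 65 → 125
combine 83, 125 → 208
Huffman total = 44 + 65 + 83 + 125 + 208 = 525 bits.
Saving = 624 − 525 = 99 bits.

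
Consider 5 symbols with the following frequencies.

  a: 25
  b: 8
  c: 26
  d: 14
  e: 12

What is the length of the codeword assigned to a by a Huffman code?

2

Repeatedly merge the two smallest:
merge b(8) and e(12): 20
merge d(14) and 20: 34
merge a(25) and c(26): 51
merge 34 and 51: 85
a's leaf is at depth 2, giving a 2-bit codeword.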